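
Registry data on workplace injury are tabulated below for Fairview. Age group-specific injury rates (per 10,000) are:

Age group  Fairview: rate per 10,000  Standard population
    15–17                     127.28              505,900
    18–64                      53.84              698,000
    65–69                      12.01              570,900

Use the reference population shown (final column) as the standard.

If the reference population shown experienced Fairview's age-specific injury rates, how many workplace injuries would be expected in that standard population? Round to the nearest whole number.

10883

Expected workplace injuries = Σ (standard pop × age-specific rate ÷ 10,000)
= 505,900×127.28/10,000 + 698,000×53.84/10,000 + 570,900×12.01/10,000
= 6439.10 + 3758.03 + 685.65 = 10882.78.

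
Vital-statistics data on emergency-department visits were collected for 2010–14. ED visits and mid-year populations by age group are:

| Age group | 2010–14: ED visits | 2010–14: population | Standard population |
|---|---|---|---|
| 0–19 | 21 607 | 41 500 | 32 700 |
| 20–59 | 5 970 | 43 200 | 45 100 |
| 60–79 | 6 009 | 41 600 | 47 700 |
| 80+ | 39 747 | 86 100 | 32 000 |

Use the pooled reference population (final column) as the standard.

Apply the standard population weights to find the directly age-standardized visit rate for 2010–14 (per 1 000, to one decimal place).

285.2

Age-specific rates per 1 000 for 2010–14: 520.651, 138.194, 144.447, 461.638.
Standard total = 157 500; weights = 0.2076, 0.2863, 0.3029, 0.2032.
Standardized rate: 0.2076×520.651 + 0.2863×138.194 + 0.3029×144.447 + 0.2032×461.638 = 285.2087 per 1 000.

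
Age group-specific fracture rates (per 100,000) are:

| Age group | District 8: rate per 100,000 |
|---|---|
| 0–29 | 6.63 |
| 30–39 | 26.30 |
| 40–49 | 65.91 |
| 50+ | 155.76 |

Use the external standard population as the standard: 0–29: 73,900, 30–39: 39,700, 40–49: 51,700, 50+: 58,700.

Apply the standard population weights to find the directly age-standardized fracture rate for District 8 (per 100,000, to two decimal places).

Standard total = 224,000; weights = 0.3299, 0.1772, 0.2308, 0.2621.
Standardized rate: 0.3299×6.63 + 0.1772×26.30 + 0.2308×65.91 + 0.2621×155.76 = 62.8782 per 100,000.

62.88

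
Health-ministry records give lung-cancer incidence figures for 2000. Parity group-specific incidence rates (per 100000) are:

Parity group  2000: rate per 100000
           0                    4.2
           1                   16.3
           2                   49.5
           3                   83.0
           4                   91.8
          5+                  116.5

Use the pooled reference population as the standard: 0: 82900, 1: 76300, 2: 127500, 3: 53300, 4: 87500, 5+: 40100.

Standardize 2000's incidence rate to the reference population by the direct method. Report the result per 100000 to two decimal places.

53.53

Standard total = 467600; weights = 0.1773, 0.1632, 0.2727, 0.1140, 0.1871, 0.0858.
Standardized rate: 0.1773×4.2 + 0.1632×16.3 + 0.2727×49.5 + 0.1140×83.0 + 0.1871×91.8 + 0.0858×116.5 = 53.5312 per 100000.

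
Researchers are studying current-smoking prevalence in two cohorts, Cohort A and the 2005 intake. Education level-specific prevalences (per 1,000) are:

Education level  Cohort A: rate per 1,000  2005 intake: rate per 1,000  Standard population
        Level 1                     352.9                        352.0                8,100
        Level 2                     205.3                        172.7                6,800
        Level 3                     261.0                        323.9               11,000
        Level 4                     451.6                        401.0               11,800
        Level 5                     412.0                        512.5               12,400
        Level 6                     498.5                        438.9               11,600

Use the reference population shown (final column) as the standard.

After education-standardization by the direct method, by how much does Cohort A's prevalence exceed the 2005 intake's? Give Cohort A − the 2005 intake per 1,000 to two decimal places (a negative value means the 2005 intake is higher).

Standard total = 61,700; weights = 0.1313, 0.1102, 0.1783, 0.1912, 0.2010, 0.1880.
Cohort A: 0.1313×352.9 + 0.1102×205.3 + 0.1783×261.0 + 0.1912×451.6 + 0.2010×412.0 + 0.1880×498.5 = 378.3762 per 1,000.
The 2005 intake: 0.1313×352.0 + 0.1102×172.7 + 0.1783×323.9 + 0.1912×401.0 + 0.2010×512.5 + 0.1880×438.9 = 385.1945 per 1,000.
Difference = 378.3762 − 385.1945 = -6.8183.

-6.82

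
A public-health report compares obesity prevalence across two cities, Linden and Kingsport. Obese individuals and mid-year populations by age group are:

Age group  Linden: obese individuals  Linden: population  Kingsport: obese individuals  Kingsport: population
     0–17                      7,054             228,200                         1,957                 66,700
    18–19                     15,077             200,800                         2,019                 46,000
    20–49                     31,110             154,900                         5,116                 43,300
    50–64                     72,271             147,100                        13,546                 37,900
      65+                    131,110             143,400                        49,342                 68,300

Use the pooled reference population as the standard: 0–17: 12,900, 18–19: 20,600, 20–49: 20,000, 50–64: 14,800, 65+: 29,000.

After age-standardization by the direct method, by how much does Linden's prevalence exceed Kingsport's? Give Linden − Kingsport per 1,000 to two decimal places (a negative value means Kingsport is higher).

Age-specific rates per 1,000 for Linden: 30.911, 75.085, 200.839, 491.305, 914.296.
For Kingsport: 29.340, 43.891, 118.152, 357.414, 722.430.
Standard total = 97,300; weights = 0.1326, 0.2117, 0.2055, 0.1521, 0.2980.
Linden: 0.1326×30.911 + 0.2117×75.085 + 0.2055×200.839 + 0.1521×491.305 + 0.2980×914.296 = 408.5116 per 1,000.
Kingsport: 0.1326×29.340 + 0.2117×43.891 + 0.2055×118.152 + 0.1521×357.414 + 0.2980×722.430 = 307.1522 per 1,000.
Difference = 408.5116 − 307.1522 = 101.3594.

101.36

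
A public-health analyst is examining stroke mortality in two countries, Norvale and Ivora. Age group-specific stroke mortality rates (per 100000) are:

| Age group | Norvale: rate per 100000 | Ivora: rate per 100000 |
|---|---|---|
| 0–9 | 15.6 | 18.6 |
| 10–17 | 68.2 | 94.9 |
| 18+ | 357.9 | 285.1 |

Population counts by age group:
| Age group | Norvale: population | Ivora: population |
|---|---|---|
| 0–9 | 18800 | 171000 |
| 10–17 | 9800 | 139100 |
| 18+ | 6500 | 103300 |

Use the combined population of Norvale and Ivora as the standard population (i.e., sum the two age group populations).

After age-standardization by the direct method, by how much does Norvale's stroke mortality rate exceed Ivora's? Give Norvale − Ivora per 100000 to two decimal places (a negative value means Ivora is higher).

Combined standard total = 448500; weights = 0.4232, 0.3320, 0.2448.
Norvale: 0.4232×15.6 + 0.3320×68.2 + 0.2448×357.9 = 116.8635 per 100000.
Ivora: 0.4232×18.6 + 0.3320×94.9 + 0.2448×285.1 = 109.1747 per 100000.
Difference = 116.8635 − 109.1747 = 7.6888.

7.69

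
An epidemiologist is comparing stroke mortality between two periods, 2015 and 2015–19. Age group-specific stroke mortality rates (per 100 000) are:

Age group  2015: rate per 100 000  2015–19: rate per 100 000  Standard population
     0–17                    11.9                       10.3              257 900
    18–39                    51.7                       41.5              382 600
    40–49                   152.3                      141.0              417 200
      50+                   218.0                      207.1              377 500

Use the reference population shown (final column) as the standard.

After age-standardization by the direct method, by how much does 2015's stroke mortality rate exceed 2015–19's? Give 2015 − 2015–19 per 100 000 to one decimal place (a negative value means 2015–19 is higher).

9.2

Standard total = 1 435 200; weights = 0.1797, 0.2666, 0.2907, 0.2630.
2015: 0.1797×11.9 + 0.2666×51.7 + 0.2907×152.3 + 0.2630×218.0 = 117.5334 per 100 000.
2015–19: 0.1797×10.3 + 0.2666×41.5 + 0.2907×141.0 + 0.2630×207.1 = 108.3749 per 100 000.
Difference = 117.5334 − 108.3749 = 9.1585.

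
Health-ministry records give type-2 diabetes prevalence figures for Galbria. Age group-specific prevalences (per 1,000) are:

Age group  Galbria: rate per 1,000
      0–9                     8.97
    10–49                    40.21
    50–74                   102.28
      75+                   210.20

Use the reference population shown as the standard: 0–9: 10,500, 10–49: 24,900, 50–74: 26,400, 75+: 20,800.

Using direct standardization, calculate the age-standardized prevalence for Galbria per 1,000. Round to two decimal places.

98.88

Standard total = 82,600; weights = 0.1271, 0.3015, 0.3196, 0.2518.
Standardized rate: 0.1271×8.97 + 0.3015×40.21 + 0.3196×102.28 + 0.2518×210.20 = 98.8834 per 1,000.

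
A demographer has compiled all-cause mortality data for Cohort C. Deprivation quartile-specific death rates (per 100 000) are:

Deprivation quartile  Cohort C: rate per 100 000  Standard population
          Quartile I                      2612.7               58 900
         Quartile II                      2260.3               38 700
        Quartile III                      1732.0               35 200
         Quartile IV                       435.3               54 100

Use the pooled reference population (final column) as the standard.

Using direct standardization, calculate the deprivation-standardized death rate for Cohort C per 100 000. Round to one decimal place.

1743.6

Standard total = 186 900; weights = 0.3151, 0.2071, 0.1883, 0.2895.
Standardized rate: 0.3151×2612.7 + 0.2071×2260.3 + 0.1883×1732.0 + 0.2895×435.3 = 1743.5943 per 100 000.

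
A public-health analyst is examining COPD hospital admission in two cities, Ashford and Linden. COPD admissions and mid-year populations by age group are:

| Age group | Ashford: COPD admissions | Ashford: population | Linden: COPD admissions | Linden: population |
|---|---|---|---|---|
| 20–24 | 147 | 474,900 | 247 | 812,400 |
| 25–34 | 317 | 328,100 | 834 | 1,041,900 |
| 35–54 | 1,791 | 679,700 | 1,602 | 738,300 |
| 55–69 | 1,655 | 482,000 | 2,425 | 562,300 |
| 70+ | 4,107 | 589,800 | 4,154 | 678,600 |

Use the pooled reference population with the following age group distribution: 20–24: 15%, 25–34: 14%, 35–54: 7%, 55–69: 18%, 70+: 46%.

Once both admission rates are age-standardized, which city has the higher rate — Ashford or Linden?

Ashford

Age-specific rates per 10,000 for Ashford: 3.10, 9.66, 26.35, 34.34, 69.63.
For Linden: 3.04, 8.00, 21.70, 43.13, 61.21.
Standard weights: 0.15, 0.14, 0.07, 0.18, 0.46.
Ashford: 0.1500×3.10 + 0.1400×9.66 + 0.0700×26.35 + 0.1800×34.34 + 0.4600×69.63 = 41.8735 per 10,000.
Linden: 0.1500×3.04 + 0.1400×8.00 + 0.0700×21.70 + 0.1800×43.13 + 0.4600×61.21 = 39.0169 per 10,000.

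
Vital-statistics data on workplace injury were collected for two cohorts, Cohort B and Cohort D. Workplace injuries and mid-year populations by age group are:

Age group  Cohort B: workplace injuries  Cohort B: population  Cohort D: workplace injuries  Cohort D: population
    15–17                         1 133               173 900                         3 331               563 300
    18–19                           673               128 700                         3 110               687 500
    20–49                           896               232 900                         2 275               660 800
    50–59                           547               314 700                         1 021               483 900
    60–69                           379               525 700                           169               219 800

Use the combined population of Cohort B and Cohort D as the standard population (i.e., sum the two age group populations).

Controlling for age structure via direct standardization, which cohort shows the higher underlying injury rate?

Cohort B

Age-specific rates per 10 000 for Cohort B: 65.15, 52.29, 38.47, 17.38, 7.21.
For Cohort D: 59.13, 45.24, 34.43, 21.10, 7.69.
Combined standard total = 3 991 200; weights = 0.1847, 0.2045, 0.2239, 0.2001, 0.1868.
Cohort B: 0.1847×65.15 + 0.2045×52.29 + 0.2239×38.47 + 0.2001×17.38 + 0.1868×7.21 = 36.1667 per 10 000.
Cohort D: 0.1847×59.13 + 0.2045×45.24 + 0.2239×34.43 + 0.2001×21.10 + 0.1868×7.69 = 33.5402 per 10 000.
The crude rates (26.37 vs 37.88) would put Cohort D higher, but that reflects its age composition; once standardized to a common age structure, Cohort B has the higher underlying rate.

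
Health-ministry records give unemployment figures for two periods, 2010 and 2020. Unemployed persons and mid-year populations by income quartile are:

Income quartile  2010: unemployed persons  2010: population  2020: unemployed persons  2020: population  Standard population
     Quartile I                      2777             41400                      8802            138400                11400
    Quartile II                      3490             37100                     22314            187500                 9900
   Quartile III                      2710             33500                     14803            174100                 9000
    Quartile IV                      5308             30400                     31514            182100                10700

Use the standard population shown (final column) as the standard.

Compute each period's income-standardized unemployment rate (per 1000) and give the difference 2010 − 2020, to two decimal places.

-5.56

Income-specific rates per 1000 for 2010: 67.077, 94.070, 80.896, 174.605.
For 2020: 63.598, 119.008, 85.026, 173.059.
Standard total = 41000; weights = 0.2780, 0.2415, 0.2195, 0.2610.
2010: 0.2780×67.077 + 0.2415×94.070 + 0.2195×80.896 + 0.2610×174.605 = 104.6905 per 1000.
2020: 0.2780×63.598 + 0.2415×119.008 + 0.2195×85.026 + 0.2610×173.059 = 110.2478 per 1000.
Difference = 104.6905 − 110.2478 = -5.5573.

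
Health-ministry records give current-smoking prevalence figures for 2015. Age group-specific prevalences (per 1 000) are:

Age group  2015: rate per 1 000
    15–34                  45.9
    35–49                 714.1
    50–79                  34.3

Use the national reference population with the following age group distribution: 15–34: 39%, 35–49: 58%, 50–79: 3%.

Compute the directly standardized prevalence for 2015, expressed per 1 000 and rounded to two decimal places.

Standard weights: 0.39, 0.58, 0.03.
Standardized rate: 0.3900×45.9 + 0.5800×714.1 + 0.0300×34.3 = 433.1080 per 1 000.

433.11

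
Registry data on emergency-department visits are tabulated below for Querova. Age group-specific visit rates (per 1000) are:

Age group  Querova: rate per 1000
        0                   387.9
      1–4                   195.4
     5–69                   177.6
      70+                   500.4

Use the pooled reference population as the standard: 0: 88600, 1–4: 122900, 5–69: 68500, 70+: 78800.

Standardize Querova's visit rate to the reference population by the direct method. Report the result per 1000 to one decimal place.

306.5

Standard total = 358800; weights = 0.2469, 0.3425, 0.1909, 0.2196.
Standardized rate: 0.2469×387.9 + 0.3425×195.4 + 0.1909×177.6 + 0.2196×500.4 = 306.5210 per 1000.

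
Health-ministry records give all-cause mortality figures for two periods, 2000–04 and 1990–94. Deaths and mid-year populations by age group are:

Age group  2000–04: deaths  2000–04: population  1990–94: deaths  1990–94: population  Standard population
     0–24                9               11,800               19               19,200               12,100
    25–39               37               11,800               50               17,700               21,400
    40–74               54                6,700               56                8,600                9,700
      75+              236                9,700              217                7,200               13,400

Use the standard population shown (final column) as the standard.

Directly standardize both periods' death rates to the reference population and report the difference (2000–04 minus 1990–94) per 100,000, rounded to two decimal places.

Age-specific rates per 100,000 for 2000–04: 76.27, 313.56, 805.97, 2432.99.
For 1990–94: 98.96, 282.49, 651.16, 3013.89.
Standard total = 56,600; weights = 0.2138, 0.3781, 0.1714, 0.2367.
2000–04: 0.2138×76.27 + 0.3781×313.56 + 0.1714×805.97 + 0.2367×2432.99 = 848.9933 per 100,000.
1990–94: 0.2138×98.96 + 0.3781×282.49 + 0.1714×651.16 + 0.2367×3013.89 = 953.0916 per 100,000.
Difference = 848.9933 − 953.0916 = -104.0982.

-104.10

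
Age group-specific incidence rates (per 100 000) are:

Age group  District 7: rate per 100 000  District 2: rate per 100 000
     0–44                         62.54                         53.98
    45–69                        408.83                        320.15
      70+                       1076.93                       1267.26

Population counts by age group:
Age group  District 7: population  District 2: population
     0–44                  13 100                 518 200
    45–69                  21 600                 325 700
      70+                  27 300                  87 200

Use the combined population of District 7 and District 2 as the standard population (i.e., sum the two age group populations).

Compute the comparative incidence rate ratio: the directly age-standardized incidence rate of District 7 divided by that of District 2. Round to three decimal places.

1.048

Combined standard total = 993 100; weights = 0.5350, 0.3497, 0.1153.
District 7: 0.5350×62.54 + 0.3497×408.83 + 0.1153×1076.93 = 300.5968 per 100 000.
District 2: 0.5350×53.98 + 0.3497×320.15 + 0.1153×1267.26 = 286.9489 per 100 000.
Ratio = 300.5968 ÷ 286.9489 = 1.04756.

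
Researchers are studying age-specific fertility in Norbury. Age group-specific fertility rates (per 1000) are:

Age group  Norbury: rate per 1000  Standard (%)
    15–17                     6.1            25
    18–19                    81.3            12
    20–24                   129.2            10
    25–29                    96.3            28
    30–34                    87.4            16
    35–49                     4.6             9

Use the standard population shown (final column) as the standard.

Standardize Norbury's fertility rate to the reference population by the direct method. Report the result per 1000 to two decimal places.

Standard weights: 0.25, 0.12, 0.10, 0.28, 0.16, 0.09.
Standardized rate: 0.2500×6.1 + 0.1200×81.3 + 0.1000×129.2 + 0.2800×96.3 + 0.1600×87.4 + 0.0900×4.6 = 65.5630 per 1000.

65.56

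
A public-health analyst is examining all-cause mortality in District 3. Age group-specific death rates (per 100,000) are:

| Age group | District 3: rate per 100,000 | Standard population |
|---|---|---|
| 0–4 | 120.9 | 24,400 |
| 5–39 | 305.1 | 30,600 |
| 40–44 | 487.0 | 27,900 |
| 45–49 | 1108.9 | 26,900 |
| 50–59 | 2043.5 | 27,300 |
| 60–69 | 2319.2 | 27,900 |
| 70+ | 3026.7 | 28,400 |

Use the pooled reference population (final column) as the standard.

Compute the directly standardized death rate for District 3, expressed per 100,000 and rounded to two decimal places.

1355.50

Standard total = 193,400; weights = 0.1262, 0.1582, 0.1443, 0.1391, 0.1412, 0.1443, 0.1468.
Standardized rate: 0.1262×120.9 + 0.1582×305.1 + 0.1443×487.0 + 0.1391×1108.9 + 0.1412×2043.5 + 0.1443×2319.2 + 0.1468×3026.7 = 1355.5028 per 100,000.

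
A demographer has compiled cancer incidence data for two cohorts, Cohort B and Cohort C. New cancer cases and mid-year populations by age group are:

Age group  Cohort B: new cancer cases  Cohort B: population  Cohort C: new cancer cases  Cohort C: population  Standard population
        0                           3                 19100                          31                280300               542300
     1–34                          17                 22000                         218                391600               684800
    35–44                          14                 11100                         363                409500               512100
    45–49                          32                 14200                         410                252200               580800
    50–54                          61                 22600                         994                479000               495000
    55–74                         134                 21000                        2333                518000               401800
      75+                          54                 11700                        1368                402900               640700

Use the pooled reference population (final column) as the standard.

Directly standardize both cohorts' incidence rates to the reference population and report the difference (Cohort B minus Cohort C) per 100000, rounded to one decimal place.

Age-specific rates per 100000 for Cohort B: 15.71, 77.27, 126.13, 225.35, 269.91, 638.10, 461.54.
For Cohort C: 11.06, 55.67, 88.64, 162.57, 207.52, 450.39, 339.54.
Standard total = 3857500; weights = 0.1406, 0.1775, 0.1328, 0.1506, 0.1283, 0.1042, 0.1661.
Cohort B: 0.1406×15.71 + 0.1775×77.27 + 0.1328×126.13 + 0.1506×225.35 + 0.1283×269.91 + 0.1042×638.10 + 0.1661×461.54 = 244.3573 per 100000.
Cohort C: 0.1406×11.06 + 0.1775×55.67 + 0.1328×88.64 + 0.1506×162.57 + 0.1283×207.52 + 0.1042×450.39 + 0.1661×339.54 = 177.6183 per 100000.
Difference = 244.3573 − 177.6183 = 66.7390.

66.7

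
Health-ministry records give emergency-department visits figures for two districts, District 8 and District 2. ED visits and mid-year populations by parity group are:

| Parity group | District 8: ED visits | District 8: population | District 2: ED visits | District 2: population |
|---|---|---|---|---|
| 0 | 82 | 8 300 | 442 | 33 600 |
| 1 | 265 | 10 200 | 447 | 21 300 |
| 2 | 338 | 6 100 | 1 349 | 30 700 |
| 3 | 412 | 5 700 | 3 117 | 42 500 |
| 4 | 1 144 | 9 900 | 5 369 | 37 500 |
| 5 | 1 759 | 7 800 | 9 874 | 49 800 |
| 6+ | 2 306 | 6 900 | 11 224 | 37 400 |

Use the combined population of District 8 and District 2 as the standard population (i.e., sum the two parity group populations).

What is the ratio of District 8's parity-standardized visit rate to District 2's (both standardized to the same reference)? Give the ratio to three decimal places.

1.057

Parity-specific rates per 1 000 for District 8: 9.880, 25.980, 55.410, 72.281, 115.556, 225.513, 334.203.
For District 2: 13.155, 20.986, 43.941, 73.341, 143.173, 198.273, 300.107.
Combined standard total = 307 700; weights = 0.1362, 0.1024, 0.1196, 0.1566, 0.1540, 0.1872, 0.1440.
District 8: 0.1362×9.880 + 0.1024×25.980 + 0.1196×55.410 + 0.1566×72.281 + 0.1540×115.556 + 0.1872×225.513 + 0.1440×334.203 = 130.0858 per 1 000.
District 2: 0.1362×13.155 + 0.1024×20.986 + 0.1196×43.941 + 0.1566×73.341 + 0.1540×143.173 + 0.1872×198.273 + 0.1440×300.107 = 123.0615 per 1 000.
Ratio = 130.0858 ÷ 123.0615 = 1.05708.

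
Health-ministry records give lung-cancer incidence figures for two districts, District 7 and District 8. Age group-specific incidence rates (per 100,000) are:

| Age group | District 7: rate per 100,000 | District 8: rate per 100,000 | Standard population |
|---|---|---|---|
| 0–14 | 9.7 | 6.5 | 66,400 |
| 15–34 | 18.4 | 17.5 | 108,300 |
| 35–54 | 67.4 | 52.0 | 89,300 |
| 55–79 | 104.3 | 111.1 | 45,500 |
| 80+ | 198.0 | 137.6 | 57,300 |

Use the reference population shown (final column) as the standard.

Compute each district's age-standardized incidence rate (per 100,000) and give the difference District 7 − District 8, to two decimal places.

13.19

Standard total = 366,800; weights = 0.1810, 0.2953, 0.2435, 0.1240, 0.1562.
District 7: 0.1810×9.7 + 0.2953×18.4 + 0.2435×67.4 + 0.1240×104.3 + 0.1562×198.0 = 67.4664 per 100,000.
District 8: 0.1810×6.5 + 0.2953×17.5 + 0.2435×52.0 + 0.1240×111.1 + 0.1562×137.6 = 54.2802 per 100,000.
Difference = 67.4664 − 54.2802 = 13.1862.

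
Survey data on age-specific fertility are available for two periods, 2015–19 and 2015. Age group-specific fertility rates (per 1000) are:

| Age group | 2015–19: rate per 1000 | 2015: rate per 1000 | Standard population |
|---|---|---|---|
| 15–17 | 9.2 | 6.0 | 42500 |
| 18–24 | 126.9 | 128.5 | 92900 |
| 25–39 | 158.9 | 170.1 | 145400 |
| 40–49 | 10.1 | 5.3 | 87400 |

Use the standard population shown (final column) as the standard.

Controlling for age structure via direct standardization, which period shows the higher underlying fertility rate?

2015

Standard total = 368200; weights = 0.1154, 0.2523, 0.3949, 0.2374.
2015–19: 0.1154×9.2 + 0.2523×126.9 + 0.3949×158.9 + 0.2374×10.1 = 98.2260 per 1000.
2015: 0.1154×6.0 + 0.2523×128.5 + 0.3949×170.1 + 0.2374×5.3 = 101.5438 per 1000.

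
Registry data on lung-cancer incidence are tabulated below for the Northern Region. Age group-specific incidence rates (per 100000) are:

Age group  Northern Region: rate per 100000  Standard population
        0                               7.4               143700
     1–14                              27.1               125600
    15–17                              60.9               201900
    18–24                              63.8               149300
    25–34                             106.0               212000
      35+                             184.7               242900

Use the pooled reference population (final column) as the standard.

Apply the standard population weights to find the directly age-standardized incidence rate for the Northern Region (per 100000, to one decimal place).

87.1

Standard total = 1075400; weights = 0.1336, 0.1168, 0.1877, 0.1388, 0.1971, 0.2259.
Standardized rate: 0.1336×7.4 + 0.1168×27.1 + 0.1877×60.9 + 0.1388×63.8 + 0.1971×106.0 + 0.2259×184.7 = 87.0595 per 100000.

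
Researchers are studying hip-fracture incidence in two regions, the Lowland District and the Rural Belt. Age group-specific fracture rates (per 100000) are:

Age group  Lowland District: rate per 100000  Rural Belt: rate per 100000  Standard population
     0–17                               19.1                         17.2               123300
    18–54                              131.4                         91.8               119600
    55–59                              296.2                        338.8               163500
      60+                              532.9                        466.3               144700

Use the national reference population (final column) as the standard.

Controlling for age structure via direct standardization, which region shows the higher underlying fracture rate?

Standard total = 551100; weights = 0.2237, 0.2170, 0.2967, 0.2626.
The Lowland District: 0.2237×19.1 + 0.2170×131.4 + 0.2967×296.2 + 0.2626×532.9 = 260.5876 per 100000.
The Rural Belt: 0.2237×17.2 + 0.2170×91.8 + 0.2967×338.8 + 0.2626×466.3 = 246.7201 per 100000.

Lowland District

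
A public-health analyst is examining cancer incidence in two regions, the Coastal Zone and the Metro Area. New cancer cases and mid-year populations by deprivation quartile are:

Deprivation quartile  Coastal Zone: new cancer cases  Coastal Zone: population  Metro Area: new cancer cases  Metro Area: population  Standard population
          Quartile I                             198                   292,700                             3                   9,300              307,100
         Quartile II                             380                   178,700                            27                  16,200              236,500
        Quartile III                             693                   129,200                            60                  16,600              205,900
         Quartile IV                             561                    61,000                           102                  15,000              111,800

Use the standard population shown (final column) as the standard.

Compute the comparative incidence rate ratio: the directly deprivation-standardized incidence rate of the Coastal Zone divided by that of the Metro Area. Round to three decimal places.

Deprivation-specific rates per 100,000 for the Coastal Zone: 67.65, 212.65, 536.38, 919.67.
For the Metro Area: 32.26, 166.67, 361.45, 680.00.
Standard total = 861,300; weights = 0.3566, 0.2746, 0.2391, 0.1298.
The Coastal Zone: 0.3566×67.65 + 0.2746×212.65 + 0.2391×536.38 + 0.1298×919.67 = 330.1110 per 100,000.
The Metro Area: 0.3566×32.26 + 0.2746×166.67 + 0.2391×361.45 + 0.1298×680.00 = 231.9387 per 100,000.
Ratio = 330.1110 ÷ 231.9387 = 1.42327.

1.423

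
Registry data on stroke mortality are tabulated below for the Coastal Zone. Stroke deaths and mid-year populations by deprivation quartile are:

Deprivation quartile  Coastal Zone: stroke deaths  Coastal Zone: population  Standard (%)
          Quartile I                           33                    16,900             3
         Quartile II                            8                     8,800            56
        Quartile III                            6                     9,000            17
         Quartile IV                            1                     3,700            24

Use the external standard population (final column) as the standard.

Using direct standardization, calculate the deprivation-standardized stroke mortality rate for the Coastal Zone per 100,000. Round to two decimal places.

74.59

Deprivation-specific rates per 100,000 for the Coastal Zone: 195.27, 90.91, 66.67, 27.03.
Standard weights: 0.03, 0.56, 0.17, 0.24.
Standardized rate: 0.0300×195.27 + 0.5600×90.91 + 0.1700×66.67 + 0.2400×27.03 = 74.5869 per 100,000.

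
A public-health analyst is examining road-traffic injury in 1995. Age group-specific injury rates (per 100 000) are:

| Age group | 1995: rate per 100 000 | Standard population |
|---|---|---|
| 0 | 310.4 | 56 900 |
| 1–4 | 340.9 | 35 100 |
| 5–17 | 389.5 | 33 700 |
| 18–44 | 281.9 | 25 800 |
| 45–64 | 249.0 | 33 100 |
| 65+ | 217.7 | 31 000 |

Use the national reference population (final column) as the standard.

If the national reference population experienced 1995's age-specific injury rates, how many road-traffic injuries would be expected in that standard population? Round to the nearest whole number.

Expected road-traffic injuries = Σ (standard pop × age-specific rate ÷ 100 000)
= 56 900×310.4/100 000 + 35 100×340.9/100 000 + 33 700×389.5/100 000 + 25 800×281.9/100 000 + 33 100×249.0/100 000 + 31 000×217.7/100 000
= 176.62 + 119.66 + 131.26 + 72.73 + 82.42 + 67.49 = 650.17.

650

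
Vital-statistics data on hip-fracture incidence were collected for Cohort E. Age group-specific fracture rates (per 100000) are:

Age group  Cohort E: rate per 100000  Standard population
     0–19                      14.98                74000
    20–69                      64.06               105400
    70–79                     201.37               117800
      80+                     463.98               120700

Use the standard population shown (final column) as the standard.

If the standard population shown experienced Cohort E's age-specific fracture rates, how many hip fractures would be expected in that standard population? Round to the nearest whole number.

Expected hip fractures = Σ (standard pop × age-specific rate ÷ 100000)
= 74000×14.98/100000 + 105400×64.06/100000 + 117800×201.37/100000 + 120700×463.98/100000
= 11.09 + 67.52 + 237.21 + 560.02 = 875.84.

876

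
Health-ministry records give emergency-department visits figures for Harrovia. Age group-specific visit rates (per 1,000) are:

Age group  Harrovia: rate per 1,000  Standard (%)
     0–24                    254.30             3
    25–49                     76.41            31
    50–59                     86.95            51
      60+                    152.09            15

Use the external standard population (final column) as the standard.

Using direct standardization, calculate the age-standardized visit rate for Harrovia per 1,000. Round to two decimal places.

Standard weights: 0.03, 0.31, 0.51, 0.15.
Standardized rate: 0.0300×254.30 + 0.3100×76.41 + 0.5100×86.95 + 0.1500×152.09 = 98.4741 per 1,000.

98.47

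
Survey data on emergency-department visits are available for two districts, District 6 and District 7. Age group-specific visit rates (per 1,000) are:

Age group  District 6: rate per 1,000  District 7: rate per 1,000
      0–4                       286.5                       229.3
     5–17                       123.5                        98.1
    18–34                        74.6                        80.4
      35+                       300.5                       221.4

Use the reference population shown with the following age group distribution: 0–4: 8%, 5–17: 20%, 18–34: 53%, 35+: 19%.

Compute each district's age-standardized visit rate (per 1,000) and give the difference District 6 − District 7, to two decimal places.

Standard weights: 0.08, 0.20, 0.53, 0.19.
District 6: 0.0800×286.5 + 0.2000×123.5 + 0.5300×74.6 + 0.1900×300.5 = 144.2530 per 1,000.
District 7: 0.0800×229.3 + 0.2000×98.1 + 0.5300×80.4 + 0.1900×221.4 = 122.6420 per 1,000.
Difference = 144.2530 − 122.6420 = 21.6110.

21.61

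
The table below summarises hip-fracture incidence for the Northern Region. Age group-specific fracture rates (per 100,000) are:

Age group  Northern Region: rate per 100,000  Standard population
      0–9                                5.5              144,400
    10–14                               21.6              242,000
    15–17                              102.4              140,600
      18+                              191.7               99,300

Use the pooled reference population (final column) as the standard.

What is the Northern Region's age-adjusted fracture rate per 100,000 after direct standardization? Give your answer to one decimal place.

63.0

Standard total = 626,300; weights = 0.2306, 0.3864, 0.2245, 0.1586.
Standardized rate: 0.2306×5.5 + 0.3864×21.6 + 0.2245×102.4 + 0.1586×191.7 = 62.9964 per 100,000.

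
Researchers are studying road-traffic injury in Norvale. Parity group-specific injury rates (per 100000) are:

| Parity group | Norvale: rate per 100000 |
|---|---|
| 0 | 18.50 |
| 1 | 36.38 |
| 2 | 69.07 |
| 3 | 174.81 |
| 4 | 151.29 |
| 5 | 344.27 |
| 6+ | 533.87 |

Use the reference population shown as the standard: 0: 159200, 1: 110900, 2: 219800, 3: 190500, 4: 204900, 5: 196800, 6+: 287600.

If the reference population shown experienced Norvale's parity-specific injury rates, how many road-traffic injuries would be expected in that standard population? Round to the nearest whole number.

Expected road-traffic injuries = Σ (standard pop × parity-specific rate ÷ 100000)
= 159200×18.50/100000 + 110900×36.38/100000 + 219800×69.07/100000 + 190500×174.81/100000 + 204900×151.29/100000 + 196800×344.27/100000 + 287600×533.87/100000
= 29.45 + 40.35 + 151.82 + 333.01 + 309.99 + 677.52 + 1535.41 = 3077.55.

3078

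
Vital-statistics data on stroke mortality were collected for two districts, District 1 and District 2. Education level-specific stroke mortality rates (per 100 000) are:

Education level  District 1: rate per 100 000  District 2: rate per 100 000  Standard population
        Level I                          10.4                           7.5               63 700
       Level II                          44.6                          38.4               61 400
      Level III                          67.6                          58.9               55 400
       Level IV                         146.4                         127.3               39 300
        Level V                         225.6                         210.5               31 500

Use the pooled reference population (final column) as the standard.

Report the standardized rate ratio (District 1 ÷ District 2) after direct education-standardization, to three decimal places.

Standard total = 251 300; weights = 0.2535, 0.2443, 0.2205, 0.1564, 0.1253.
District 1: 0.2535×10.4 + 0.2443×44.6 + 0.2205×67.6 + 0.1564×146.4 + 0.1253×225.6 = 79.6096 per 100 000.
District 2: 0.2535×7.5 + 0.2443×38.4 + 0.2205×58.9 + 0.1564×127.3 + 0.1253×210.5 = 70.5619 per 100 000.
Ratio = 79.6096 ÷ 70.5619 = 1.12822.

1.128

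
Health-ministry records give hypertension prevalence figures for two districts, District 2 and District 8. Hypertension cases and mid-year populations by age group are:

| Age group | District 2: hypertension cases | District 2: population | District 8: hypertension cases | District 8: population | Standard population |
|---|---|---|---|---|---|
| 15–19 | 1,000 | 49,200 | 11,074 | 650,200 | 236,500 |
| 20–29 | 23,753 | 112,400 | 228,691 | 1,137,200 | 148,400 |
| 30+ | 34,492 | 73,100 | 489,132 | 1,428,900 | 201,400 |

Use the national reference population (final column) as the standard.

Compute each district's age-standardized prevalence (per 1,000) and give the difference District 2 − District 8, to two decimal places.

48.41

Age-specific rates per 1,000 for District 2: 20.325, 211.326, 471.847.
For District 8: 17.032, 201.100, 342.314.
Standard total = 586,300; weights = 0.4034, 0.2531, 0.3435.
District 2: 0.4034×20.325 + 0.2531×211.326 + 0.3435×471.847 = 223.7721 per 1,000.
District 8: 0.4034×17.032 + 0.2531×201.100 + 0.3435×342.314 = 175.3594 per 1,000.
Difference = 223.7721 − 175.3594 = 48.4127.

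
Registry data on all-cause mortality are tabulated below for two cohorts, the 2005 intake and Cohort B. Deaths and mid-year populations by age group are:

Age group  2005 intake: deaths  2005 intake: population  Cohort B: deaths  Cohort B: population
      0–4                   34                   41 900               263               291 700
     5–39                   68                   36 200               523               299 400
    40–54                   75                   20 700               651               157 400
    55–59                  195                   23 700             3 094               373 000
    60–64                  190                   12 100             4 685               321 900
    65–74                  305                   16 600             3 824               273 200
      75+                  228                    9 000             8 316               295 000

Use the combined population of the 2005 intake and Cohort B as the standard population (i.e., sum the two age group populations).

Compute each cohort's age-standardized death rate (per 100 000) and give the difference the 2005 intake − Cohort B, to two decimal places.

Age-specific rates per 100 000 for the 2005 intake: 81.15, 187.85, 362.32, 822.78, 1570.25, 1837.35, 2533.33.
For Cohort B: 90.16, 174.68, 413.60, 829.49, 1455.42, 1399.71, 2818.98.
Combined standard total = 2 171 800; weights = 0.1536, 0.1545, 0.0820, 0.1827, 0.1538, 0.1334, 0.1400.
The 2005 intake: 0.1536×81.15 + 0.1545×187.85 + 0.0820×362.32 + 0.1827×822.78 + 0.1538×1570.25 + 0.1334×1837.35 + 0.1400×2533.33 = 1062.7584 per 100 000.
Cohort B: 0.1536×90.16 + 0.1545×174.68 + 0.0820×413.60 + 0.1827×829.49 + 0.1538×1455.42 + 0.1334×1399.71 + 0.1400×2818.98 = 1031.4662 per 100 000.
Difference = 1062.7584 − 1031.4662 = 31.2923.

31.29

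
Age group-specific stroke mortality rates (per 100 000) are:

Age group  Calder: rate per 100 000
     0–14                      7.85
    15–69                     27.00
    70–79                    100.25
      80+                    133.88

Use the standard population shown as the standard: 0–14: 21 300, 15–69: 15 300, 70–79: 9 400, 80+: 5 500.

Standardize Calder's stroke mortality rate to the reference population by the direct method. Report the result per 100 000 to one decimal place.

Standard total = 51 500; weights = 0.4136, 0.2971, 0.1825, 0.1068.
Standardized rate: 0.4136×7.85 + 0.2971×27.00 + 0.1825×100.25 + 0.1068×133.88 = 43.8640 per 100 000.

43.9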